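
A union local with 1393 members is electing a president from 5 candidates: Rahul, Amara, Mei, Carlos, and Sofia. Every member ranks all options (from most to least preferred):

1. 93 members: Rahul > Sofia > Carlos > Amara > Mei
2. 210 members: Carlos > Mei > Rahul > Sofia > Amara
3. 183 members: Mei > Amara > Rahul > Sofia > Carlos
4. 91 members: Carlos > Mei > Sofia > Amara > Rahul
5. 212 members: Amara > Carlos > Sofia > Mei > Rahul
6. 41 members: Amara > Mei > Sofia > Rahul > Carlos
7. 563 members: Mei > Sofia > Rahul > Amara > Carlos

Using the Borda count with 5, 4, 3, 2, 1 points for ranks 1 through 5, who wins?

Rahul: 93·5 + 210·3 + 183·3 + 91·1 + 212·1 + 41·2 + 563·3 = 3718
Amara: 93·2 + 210·1 + 183·4 + 91·2 + 212·5 + 41·5 + 563·2 = 3701
Mei: 93·1 + 210·4 + 183·5 + 91·4 + 212·2 + 41·4 + 563·5 = 5615
Carlos: 93·3 + 210·5 + 183·1 + 91·5 + 212·4 + 41·1 + 563·1 = 3419
Sofia: 93·4 + 210·2 + 183·2 + 91·3 + 212·3 + 41·3 + 563·4 = 4442
Mei has the highest Borda score (5615).

Mei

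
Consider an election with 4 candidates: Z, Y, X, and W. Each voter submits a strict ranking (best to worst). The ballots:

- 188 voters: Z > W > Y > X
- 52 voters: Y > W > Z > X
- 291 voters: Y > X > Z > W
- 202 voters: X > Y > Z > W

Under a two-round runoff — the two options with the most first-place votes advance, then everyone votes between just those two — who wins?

Round 1 first-place votes: Z 188, Y 343, X 202, W 0.
Y and X advance.
Runoff: Y is preferred to X by 531 voters; X by 202.
Y wins the runoff.

Y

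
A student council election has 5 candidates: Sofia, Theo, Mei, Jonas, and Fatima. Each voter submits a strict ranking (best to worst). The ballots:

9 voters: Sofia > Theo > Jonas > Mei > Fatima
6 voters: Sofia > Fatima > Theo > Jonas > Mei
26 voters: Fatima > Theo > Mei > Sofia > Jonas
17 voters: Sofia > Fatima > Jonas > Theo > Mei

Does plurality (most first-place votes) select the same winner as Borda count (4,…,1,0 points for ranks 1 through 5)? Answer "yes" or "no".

no

Plurality — first-place votes: Sofia 32, Theo 0, Mei 0, Jonas 0, Fatima 26. Winner: Sofia.
Borda — scores: Sofia 154, Theo 134, Mei 61, Jonas 58, Fatima 173. Winner: Fatima.
The two methods disagree.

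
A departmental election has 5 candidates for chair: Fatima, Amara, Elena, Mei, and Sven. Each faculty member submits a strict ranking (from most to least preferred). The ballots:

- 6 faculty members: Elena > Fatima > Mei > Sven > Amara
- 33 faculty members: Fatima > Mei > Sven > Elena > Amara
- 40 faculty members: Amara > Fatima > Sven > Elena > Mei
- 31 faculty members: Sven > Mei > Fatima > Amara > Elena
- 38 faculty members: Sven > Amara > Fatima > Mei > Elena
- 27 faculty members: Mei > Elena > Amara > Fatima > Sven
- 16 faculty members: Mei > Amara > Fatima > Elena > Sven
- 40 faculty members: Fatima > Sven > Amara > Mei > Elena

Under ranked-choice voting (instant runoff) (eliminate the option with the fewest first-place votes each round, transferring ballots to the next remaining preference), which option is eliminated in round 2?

Round 1: Fatima 73, Amara 40, Elena 6, Mei 43, Sven 69. Eliminate Elena.
Round 2: Fatima 79, Amara 40, Mei 43, Sven 69. Eliminate Amara.

Amara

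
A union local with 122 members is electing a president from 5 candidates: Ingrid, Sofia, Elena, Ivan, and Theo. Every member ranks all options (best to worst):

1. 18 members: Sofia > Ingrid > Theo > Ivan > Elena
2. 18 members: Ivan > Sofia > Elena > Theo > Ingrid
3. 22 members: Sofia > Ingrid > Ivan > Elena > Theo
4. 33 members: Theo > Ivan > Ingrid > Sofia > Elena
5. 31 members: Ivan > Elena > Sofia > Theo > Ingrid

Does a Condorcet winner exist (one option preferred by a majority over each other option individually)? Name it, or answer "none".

Ivan

Ivan vs Ingrid: 82–40 for Ivan.
Ivan vs Sofia: 82–40 for Ivan.
Ivan vs Elena: 122–0 for Ivan.
Ivan vs Theo: 71–51 for Ivan.
Ivan beats every other option head-to-head.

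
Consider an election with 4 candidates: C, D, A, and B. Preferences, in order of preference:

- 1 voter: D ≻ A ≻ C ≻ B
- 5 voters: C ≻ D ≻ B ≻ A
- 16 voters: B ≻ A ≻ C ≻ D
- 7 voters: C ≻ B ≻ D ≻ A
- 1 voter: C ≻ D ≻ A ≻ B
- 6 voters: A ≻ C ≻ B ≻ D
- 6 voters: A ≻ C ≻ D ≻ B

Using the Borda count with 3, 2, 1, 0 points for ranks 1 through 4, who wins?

C

C: 1·1 + 5·3 + 16·1 + 7·3 + 1·3 + 6·2 + 6·2 = 80
D: 1·3 + 5·2 + 16·0 + 7·1 + 1·2 + 6·0 + 6·1 = 28
A: 1·2 + 5·0 + 16·2 + 7·0 + 1·1 + 6·3 + 6·3 = 71
B: 1·0 + 5·1 + 16·3 + 7·2 + 1·0 + 6·1 + 6·0 = 73
C has the highest Borda score (80).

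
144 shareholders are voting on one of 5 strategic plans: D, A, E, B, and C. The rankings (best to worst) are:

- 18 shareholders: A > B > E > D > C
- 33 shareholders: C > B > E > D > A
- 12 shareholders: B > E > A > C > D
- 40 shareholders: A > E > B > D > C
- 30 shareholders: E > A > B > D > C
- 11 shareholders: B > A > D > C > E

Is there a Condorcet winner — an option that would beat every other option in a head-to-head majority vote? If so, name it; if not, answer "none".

none

Checking pairwise contests:
A beats D 111–33.
E beats A 75–69.
B beats E 74–70.
A beats B 88–56.
D beats C 99–45.
Every option loses at least one head-to-head, so there is no Condorcet winner.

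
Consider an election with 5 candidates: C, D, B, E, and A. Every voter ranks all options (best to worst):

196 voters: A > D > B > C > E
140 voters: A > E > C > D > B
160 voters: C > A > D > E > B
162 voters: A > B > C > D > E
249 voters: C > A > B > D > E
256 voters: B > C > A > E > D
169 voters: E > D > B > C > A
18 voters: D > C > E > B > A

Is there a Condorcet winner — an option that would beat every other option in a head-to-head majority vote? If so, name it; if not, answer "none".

none

Checking pairwise contests:
B beats C 783–567.
C beats D 967–383.
D beats B 683–667.
C beats E 1041–309.
C beats A 852–498.
Every option loses at least one head-to-head, so there is no Condorcet winner.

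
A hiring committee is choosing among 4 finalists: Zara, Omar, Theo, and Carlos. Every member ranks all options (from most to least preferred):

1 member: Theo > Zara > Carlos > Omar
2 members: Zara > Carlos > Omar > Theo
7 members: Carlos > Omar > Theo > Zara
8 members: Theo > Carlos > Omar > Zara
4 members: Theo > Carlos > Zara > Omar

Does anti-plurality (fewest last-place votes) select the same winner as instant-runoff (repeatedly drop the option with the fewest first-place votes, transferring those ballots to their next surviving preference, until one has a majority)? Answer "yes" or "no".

Anti-plurality — last-place votes: Zara 15, Omar 5, Theo 2, Carlos 0. Winner: Carlos.
Instant-runoff — R1 Zara 2, Omar 0, Theo 13, Carlos 7 (Theo winner). Winner: Theo.
The two methods disagree.

no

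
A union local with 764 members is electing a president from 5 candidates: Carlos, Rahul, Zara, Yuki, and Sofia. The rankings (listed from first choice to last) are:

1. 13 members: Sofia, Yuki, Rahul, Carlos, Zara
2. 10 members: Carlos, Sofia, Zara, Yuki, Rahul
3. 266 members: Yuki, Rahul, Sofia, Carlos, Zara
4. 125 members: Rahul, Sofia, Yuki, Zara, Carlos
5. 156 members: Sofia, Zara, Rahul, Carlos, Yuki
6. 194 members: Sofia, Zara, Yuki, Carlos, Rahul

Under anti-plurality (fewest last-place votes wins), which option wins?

Sofia

Last-place votes: Carlos 125, Rahul 204, Zara 279, Yuki 156, Sofia 0.
Sofia is ranked last by the fewest voters, so Sofia wins.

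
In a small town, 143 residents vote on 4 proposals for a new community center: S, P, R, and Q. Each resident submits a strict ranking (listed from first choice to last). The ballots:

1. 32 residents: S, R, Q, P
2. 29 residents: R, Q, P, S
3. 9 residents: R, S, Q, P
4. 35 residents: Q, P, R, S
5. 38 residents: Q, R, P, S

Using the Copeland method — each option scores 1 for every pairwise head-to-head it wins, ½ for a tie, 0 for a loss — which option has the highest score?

Q

S: loses to P, R, and Q → score 0.
P: beats S; loses to R and Q → score 1.
R: beats S and P; loses to Q → score 2.
Q: beats S, P, and R → score 3.
Q has the best pairwise record.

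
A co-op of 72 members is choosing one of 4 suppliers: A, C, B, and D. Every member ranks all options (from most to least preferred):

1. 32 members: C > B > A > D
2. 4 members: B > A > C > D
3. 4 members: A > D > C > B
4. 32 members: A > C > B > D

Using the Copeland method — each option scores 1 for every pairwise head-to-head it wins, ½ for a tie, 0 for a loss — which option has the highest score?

A

A: beats C and D; ties B → score 2.5.
C: beats B and D; loses to A → score 2.
B: beats D; ties A; loses to C → score 1.5.
D: loses to A, C, and B → score 0.
A has the best pairwise record.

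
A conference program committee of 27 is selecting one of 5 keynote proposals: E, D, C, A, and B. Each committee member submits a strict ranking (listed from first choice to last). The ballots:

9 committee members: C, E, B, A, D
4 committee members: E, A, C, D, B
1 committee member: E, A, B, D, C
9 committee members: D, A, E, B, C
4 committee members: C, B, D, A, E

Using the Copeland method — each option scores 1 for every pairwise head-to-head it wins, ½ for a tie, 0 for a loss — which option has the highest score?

E: beats D, C, A, and B → score 4.
D: loses to E, C, A, and B → score 0.
C: beats D and B; loses to E and A → score 2.
A: beats D, C, and B; loses to E → score 3.
B: beats D; loses to E, C, and A → score 1.
E has the best pairwise record.

E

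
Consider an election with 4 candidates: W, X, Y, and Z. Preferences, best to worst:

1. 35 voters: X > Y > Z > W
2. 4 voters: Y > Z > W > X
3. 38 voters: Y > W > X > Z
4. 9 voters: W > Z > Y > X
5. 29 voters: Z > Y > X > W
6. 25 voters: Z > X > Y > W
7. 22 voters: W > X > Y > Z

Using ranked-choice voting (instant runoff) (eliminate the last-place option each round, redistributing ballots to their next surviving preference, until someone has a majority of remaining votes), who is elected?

Round 1: W 31, X 35, Y 42, Z 54. Eliminate W.
Round 2: X 57, Y 42, Z 63. Eliminate Y.
Round 3: X 95, Z 67. X has a majority.

X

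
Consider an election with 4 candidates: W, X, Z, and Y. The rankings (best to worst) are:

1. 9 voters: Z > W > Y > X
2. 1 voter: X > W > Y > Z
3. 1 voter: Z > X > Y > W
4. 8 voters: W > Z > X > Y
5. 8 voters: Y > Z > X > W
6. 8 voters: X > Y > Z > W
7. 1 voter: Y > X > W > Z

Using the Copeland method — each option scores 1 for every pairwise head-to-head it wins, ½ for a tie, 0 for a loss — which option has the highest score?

W: ties Y; loses to X and Z → score 0.5.
X: beats W; ties Y; loses to Z → score 1.5.
Z: beats W and X; ties Y → score 2.5.
Y: ties W, X, and Z → score 1.5.
Z has the best pairwise record.

Z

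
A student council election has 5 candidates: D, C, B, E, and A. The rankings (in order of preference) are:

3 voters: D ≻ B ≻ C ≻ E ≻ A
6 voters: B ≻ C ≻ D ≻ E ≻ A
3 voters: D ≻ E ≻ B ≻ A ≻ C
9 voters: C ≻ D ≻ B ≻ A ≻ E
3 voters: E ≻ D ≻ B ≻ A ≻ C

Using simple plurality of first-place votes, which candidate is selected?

C

First-place votes: D 6, C 9, B 6, E 3, A 0.
C has the most first-place votes.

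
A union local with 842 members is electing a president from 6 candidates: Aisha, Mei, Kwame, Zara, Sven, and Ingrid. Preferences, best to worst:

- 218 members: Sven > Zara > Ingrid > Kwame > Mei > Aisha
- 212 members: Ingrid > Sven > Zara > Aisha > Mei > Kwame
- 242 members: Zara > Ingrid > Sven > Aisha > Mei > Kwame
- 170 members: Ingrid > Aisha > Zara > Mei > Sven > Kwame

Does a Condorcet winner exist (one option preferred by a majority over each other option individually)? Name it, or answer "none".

none

Checking pairwise contests:
Zara beats Aisha 672–170.
Aisha beats Mei 624–218.
Aisha beats Kwame 624–218.
Sven beats Zara 430–412.
Ingrid beats Sven 624–218.
Zara beats Ingrid 460–382.
Every option loses at least one head-to-head, so there is no Condorcet winner.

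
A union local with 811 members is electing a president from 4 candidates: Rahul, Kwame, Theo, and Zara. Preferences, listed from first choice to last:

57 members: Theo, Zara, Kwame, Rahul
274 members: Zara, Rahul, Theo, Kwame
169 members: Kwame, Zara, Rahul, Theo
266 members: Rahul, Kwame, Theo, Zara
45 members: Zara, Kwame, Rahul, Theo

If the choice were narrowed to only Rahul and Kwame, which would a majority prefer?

Voters preferring Rahul to Kwame: 540; preferring Kwame to Rahul: 271.
Rahul wins the head-to-head.

Rahul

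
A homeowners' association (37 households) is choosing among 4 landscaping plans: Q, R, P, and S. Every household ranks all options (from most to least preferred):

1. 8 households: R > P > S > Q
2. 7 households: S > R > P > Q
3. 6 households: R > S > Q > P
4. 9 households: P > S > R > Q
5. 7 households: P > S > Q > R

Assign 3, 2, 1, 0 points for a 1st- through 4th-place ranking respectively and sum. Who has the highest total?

S

Q: 8·0 + 7·0 + 6·1 + 9·0 + 7·1 = 13
R: 8·3 + 7·2 + 6·3 + 9·1 + 7·0 = 65
P: 8·2 + 7·1 + 6·0 + 9·3 + 7·3 = 71
S: 8·1 + 7·3 + 6·2 + 9·2 + 7·2 = 73
S has the highest Borda score (73).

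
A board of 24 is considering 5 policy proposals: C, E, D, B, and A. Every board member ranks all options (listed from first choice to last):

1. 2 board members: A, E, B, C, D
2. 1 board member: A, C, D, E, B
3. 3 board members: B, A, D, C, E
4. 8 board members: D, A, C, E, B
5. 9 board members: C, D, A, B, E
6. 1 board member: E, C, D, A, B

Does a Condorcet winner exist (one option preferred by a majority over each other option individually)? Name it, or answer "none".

Checking pairwise contests:
A beats C 14–10.
C beats E 21–3.
C beats D 13–11.
C beats B 19–5.
D beats A 18–6.
Every option loses at least one head-to-head, so there is no Condorcet winner.

none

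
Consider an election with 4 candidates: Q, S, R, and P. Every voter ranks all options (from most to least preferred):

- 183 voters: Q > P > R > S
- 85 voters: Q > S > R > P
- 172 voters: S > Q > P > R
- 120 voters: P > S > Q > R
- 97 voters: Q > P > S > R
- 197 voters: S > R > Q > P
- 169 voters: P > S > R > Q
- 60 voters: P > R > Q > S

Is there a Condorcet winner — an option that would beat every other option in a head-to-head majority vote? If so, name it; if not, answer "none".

Checking pairwise contests:
S beats Q 658–425.
P beats S 629–454.
Q beats R 657–426.
Q beats P 734–349.
Every option loses at least one head-to-head, so there is no Condorcet winner.

none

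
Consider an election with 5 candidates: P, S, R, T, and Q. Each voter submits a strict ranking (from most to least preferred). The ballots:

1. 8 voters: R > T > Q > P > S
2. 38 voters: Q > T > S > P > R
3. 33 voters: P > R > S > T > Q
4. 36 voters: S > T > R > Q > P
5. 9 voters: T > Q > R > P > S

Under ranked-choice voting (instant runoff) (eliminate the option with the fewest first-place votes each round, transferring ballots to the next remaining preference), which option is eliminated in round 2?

Round 1: P 33, S 36, R 8, T 9, Q 38. Eliminate R.
Round 2: P 33, S 36, T 17, Q 38. Eliminate T.

T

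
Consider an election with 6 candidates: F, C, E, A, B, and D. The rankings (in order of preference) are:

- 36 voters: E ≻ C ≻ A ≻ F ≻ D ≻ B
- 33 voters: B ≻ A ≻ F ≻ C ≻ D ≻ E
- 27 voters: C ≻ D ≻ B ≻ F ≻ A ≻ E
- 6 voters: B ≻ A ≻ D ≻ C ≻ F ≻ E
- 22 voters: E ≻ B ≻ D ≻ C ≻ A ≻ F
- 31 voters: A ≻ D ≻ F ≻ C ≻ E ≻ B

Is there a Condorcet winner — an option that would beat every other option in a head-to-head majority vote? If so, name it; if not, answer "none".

C

C vs F: 91–64 for C.
C vs E: 97–58 for C.
C vs A: 85–70 for C.
C vs B: 94–61 for C.
C vs D: 96–59 for C.
C beats every other option head-to-head.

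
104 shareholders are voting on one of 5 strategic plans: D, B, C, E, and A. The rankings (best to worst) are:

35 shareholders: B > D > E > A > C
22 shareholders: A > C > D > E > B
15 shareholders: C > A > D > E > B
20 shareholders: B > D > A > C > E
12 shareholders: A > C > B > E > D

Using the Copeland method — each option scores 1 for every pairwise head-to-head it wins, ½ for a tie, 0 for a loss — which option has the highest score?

B

D: beats C, E, and A; loses to B → score 3.
B: beats D, C, E, and A → score 4.
C: beats E; loses to D, B, and A → score 1.
E: loses to D, B, C, and A → score 0.
A: beats C and E; loses to D and B → score 2.
B has the best pairwise record.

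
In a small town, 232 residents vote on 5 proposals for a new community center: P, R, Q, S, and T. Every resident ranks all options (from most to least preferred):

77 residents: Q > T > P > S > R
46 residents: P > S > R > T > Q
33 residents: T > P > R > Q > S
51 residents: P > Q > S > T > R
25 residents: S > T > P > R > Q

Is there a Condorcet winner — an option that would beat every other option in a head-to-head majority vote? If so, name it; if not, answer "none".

none

Checking pairwise contests:
T beats P 135–97.
P beats R 232–0.
P beats Q 155–77.
P beats S 207–25.
Q beats T 128–104.
Every option loses at least one head-to-head, so there is no Condorcet winner.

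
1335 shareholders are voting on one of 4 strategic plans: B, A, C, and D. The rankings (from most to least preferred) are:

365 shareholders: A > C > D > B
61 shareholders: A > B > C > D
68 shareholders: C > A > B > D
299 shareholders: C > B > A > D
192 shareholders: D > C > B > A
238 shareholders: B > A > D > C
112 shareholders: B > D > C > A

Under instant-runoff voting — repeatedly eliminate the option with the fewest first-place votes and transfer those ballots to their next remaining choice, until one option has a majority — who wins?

Round 1: B 350, A 426, C 367, D 192. Eliminate D.
Round 2: B 350, A 426, C 559. Eliminate B.
Round 3: A 664, C 671. C has a majority.

C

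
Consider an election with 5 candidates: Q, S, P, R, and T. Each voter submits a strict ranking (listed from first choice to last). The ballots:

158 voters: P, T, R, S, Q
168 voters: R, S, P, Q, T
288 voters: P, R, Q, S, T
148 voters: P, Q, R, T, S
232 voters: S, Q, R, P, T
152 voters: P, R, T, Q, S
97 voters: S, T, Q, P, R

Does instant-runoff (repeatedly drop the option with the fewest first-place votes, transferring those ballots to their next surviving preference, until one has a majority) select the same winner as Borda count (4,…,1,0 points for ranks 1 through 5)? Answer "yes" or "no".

yes

Instant-runoff — R1 Q 0, S 329, P 746, R 168, T 0 (P winner). Winner: P.
Borda — scores: Q 2230, S 2266, P 3649, R 3068, T 1217. Winner: P.
The two methods agree.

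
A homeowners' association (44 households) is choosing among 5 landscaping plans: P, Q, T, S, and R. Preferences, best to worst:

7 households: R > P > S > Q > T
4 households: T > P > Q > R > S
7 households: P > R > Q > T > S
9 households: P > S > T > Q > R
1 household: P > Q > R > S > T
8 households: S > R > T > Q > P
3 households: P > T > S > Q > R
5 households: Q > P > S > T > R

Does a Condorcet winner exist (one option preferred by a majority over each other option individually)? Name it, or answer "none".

P

P vs Q: 31–13 for P.
P vs T: 32–12 for P.
P vs S: 36–8 for P.
P vs R: 29–15 for P.
P beats every other option head-to-head.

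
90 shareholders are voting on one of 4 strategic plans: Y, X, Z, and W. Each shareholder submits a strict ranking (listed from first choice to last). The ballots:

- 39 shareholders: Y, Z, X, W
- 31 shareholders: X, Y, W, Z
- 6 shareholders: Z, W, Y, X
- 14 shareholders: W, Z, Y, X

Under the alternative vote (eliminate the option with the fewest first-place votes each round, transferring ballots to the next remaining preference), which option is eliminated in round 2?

W

Round 1: Y 39, X 31, Z 6, W 14. Eliminate Z.
Round 2: Y 39, X 31, W 20. Eliminate W.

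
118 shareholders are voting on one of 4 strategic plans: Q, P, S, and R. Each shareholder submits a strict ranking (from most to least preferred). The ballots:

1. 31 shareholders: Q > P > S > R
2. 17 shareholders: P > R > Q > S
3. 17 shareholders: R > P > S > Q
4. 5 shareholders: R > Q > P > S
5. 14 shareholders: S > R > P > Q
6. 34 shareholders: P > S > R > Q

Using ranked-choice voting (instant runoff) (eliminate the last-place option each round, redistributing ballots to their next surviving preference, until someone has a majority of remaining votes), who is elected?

Round 1: Q 31, P 51, S 14, R 22. Eliminate S.
Round 2: Q 31, P 51, R 36. Eliminate Q.
Round 3: P 82, R 36. P has a majority.

P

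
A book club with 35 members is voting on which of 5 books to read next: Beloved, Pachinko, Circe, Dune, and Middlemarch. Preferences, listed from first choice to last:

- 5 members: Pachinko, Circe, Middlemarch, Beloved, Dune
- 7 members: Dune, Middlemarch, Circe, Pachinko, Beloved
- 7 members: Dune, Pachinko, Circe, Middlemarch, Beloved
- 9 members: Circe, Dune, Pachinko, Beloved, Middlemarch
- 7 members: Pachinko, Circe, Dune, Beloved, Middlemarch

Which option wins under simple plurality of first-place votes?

First-place votes: Beloved 0, Pachinko 12, Circe 9, Dune 14, Middlemarch 0.
Dune has the most first-place votes.

Dune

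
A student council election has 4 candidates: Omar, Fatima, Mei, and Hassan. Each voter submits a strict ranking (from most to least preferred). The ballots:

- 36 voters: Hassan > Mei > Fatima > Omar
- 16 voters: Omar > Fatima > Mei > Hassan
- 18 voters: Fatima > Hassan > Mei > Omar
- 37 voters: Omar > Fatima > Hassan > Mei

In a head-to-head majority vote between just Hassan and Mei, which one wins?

Hassan

Voters preferring Hassan to Mei: 91; preferring Mei to Hassan: 16.
Hassan wins the head-to-head.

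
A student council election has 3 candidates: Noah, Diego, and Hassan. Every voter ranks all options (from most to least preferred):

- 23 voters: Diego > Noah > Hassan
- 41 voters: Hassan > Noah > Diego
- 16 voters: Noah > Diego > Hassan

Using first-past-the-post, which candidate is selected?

First-place votes: Noah 16, Diego 23, Hassan 41.
Hassan has the most first-place votes.

Hassan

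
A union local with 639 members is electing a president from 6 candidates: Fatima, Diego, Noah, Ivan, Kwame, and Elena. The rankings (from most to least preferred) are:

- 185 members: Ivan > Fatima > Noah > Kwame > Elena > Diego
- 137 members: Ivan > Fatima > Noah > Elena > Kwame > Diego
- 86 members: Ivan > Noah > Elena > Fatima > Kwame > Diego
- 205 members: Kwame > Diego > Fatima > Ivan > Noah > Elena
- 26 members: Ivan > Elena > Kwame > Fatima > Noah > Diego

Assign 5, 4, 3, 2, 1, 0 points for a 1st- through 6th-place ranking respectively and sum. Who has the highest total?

Ivan

Fatima: 185·4 + 137·4 + 86·2 + 205·3 + 26·2 = 2127
Diego: 185·0 + 137·0 + 86·0 + 205·4 + 26·0 = 820
Noah: 185·3 + 137·3 + 86·4 + 205·1 + 26·1 = 1541
Ivan: 185·5 + 137·5 + 86·5 + 205·2 + 26·5 = 2580
Kwame: 185·2 + 137·1 + 86·1 + 205·5 + 26·3 = 1696
Elena: 185·1 + 137·2 + 86·3 + 205·0 + 26·4 = 821
Ivan has the highest Borda score (2580).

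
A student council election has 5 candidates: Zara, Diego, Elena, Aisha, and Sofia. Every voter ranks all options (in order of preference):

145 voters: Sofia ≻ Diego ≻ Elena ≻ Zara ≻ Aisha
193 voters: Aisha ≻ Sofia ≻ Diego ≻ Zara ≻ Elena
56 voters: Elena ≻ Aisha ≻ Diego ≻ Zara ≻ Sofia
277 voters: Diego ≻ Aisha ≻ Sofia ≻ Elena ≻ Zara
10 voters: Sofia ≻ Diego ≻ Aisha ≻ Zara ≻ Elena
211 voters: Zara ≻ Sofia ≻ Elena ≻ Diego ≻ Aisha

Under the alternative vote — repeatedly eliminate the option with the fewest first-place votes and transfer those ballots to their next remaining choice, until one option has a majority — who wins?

Round 1: Zara 211, Diego 277, Elena 56, Aisha 193, Sofia 155. Eliminate Elena.
Round 2: Zara 211, Diego 277, Aisha 249, Sofia 155. Eliminate Sofia.
Round 3: Zara 211, Diego 432, Aisha 249. Eliminate Zara.
Round 4: Diego 643, Aisha 249. Diego has a majority.

Diego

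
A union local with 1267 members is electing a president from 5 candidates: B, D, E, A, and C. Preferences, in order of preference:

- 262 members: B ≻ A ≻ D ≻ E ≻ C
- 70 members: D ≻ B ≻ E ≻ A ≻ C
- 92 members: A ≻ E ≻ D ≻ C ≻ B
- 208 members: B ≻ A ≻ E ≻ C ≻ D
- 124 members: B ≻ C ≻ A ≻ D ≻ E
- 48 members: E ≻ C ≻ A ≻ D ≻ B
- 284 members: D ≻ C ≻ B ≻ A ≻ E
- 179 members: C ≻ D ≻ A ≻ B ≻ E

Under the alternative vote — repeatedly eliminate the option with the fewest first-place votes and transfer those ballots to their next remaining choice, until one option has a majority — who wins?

D

Round 1: B 594, D 354, E 48, A 92, C 179. Eliminate E.
Round 2: B 594, D 354, A 92, C 227. Eliminate A.
Round 3: B 594, D 446, C 227. Eliminate C.
Round 4: B 594, D 673. D has a majority.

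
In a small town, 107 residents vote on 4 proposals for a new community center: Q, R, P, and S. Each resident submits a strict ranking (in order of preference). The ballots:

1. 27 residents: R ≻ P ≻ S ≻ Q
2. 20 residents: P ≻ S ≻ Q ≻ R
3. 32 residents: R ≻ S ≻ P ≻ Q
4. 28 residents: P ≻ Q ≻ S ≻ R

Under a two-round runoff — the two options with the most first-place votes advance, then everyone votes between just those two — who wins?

R

Round 1 first-place votes: Q 0, R 59, P 48, S 0.
R and P advance.
Runoff: R is preferred to P by 59 voters; P by 48.
R wins the runoff.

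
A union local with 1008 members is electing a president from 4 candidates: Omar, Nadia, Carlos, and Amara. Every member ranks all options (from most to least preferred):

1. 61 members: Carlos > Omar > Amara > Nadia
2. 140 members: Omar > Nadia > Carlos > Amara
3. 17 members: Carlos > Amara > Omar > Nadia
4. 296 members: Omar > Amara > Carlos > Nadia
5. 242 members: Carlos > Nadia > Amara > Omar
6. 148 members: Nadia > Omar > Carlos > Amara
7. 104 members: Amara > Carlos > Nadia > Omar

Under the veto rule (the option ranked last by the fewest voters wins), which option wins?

Last-place votes: Omar 346, Nadia 374, Carlos 0, Amara 288.
Carlos is ranked last by the fewest voters, so Carlos wins.

Carlos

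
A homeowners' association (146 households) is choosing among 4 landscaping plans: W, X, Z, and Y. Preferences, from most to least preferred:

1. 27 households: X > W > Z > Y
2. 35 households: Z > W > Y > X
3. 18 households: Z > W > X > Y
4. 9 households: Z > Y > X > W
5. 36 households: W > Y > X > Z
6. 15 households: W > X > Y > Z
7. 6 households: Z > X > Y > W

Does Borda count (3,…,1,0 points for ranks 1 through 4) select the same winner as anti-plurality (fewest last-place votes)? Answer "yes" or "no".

yes

Borda — scores: W 313, X 186, Z 231, Y 146. Winner: W.
Anti-plurality — last-place votes: W 15, X 35, Z 51, Y 45. Winner: W.
The two methods agree.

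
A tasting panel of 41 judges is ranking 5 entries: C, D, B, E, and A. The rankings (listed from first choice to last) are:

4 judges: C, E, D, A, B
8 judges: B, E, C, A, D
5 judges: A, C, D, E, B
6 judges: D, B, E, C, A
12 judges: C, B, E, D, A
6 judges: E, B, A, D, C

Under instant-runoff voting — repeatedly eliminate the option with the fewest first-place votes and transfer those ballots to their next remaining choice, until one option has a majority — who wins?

C

Round 1: C 16, D 6, B 8, E 6, A 5. Eliminate A.
Round 2: C 21, D 6, B 8, E 6. C has a majority.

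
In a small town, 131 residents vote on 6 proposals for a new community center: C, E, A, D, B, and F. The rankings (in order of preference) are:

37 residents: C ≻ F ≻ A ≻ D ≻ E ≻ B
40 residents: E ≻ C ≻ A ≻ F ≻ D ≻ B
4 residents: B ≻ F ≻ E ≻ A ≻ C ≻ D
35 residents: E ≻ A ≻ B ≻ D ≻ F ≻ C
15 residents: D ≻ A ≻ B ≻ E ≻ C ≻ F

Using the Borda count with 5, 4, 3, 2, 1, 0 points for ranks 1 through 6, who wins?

C: 37·5 + 40·4 + 4·1 + 35·0 + 15·1 = 364
E: 37·1 + 40·5 + 4·3 + 35·5 + 15·2 = 454
A: 37·3 + 40·3 + 4·2 + 35·4 + 15·4 = 439
D: 37·2 + 40·1 + 4·0 + 35·2 + 15·5 = 259
B: 37·0 + 40·0 + 4·5 + 35·3 + 15·3 = 170
F: 37·4 + 40·2 + 4·4 + 35·1 + 15·0 = 279
E has the highest Borda score (454).

E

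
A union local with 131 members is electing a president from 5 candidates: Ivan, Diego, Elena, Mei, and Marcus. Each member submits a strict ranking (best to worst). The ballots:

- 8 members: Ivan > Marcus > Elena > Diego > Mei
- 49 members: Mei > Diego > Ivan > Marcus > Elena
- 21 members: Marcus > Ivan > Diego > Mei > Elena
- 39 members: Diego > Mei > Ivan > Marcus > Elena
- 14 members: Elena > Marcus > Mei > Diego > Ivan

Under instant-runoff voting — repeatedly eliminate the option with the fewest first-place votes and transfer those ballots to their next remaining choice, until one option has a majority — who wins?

Round 1: Ivan 8, Diego 39, Elena 14, Mei 49, Marcus 21. Eliminate Ivan.
Round 2: Diego 39, Elena 14, Mei 49, Marcus 29. Eliminate Elena.
Round 3: Diego 39, Mei 49, Marcus 43. Eliminate Diego.
Round 4: Mei 88, Marcus 43. Mei has a majority.

Mei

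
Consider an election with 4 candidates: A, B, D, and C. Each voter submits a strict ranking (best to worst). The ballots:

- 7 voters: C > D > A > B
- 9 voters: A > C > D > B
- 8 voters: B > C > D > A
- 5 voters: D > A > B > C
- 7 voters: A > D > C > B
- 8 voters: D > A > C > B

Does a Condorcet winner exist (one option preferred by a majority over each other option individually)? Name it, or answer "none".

none

Checking pairwise contests:
D beats A 28–16.
A beats B 36–8.
C beats D 24–20.
A beats C 29–15.
Every option loses at least one head-to-head, so there is no Condorcet winner.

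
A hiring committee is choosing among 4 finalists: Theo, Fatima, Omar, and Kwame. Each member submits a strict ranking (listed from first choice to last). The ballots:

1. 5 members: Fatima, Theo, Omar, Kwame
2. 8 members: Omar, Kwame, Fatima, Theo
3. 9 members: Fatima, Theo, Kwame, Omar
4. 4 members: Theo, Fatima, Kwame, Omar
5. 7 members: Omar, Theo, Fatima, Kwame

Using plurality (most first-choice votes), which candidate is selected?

First-place votes: Theo 4, Fatima 14, Omar 15, Kwame 0.
Omar has the most first-place votes.

Omar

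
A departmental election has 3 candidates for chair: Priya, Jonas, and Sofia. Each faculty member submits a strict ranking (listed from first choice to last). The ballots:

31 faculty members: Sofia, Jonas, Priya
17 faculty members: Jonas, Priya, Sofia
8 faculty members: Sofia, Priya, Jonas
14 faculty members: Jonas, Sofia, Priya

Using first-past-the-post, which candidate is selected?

First-place votes: Priya 0, Jonas 31, Sofia 39.
Sofia has the most first-place votes.

Sofia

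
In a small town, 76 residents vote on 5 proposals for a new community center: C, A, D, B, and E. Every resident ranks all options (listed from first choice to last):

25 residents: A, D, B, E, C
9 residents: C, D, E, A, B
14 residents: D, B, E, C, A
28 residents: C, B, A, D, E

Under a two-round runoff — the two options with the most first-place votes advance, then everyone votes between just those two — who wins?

C

Round 1 first-place votes: C 37, A 25, D 14, B 0, E 0.
C and A advance.
Runoff: C is preferred to A by 51 voters; A by 25.
C wins the runoff.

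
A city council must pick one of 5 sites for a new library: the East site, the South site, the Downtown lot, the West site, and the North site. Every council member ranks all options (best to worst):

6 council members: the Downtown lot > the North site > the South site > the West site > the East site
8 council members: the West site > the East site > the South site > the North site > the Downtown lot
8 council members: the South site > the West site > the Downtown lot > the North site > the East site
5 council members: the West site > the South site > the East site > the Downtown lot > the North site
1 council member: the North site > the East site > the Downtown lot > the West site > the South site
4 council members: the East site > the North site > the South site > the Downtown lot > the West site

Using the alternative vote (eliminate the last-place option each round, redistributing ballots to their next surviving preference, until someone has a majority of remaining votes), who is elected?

Round 1: the East site 4, the South site 8, the Downtown lot 6, the West site 13, the North site 1. Eliminate the North site.
Round 2: the East site 5, the South site 8, the Downtown lot 6, the West site 13. Eliminate the East site.
Round 3: the South site 12, the Downtown lot 7, the West site 13. Eliminate the Downtown lot.
Round 4: the South site 18, the West site 14. The South site has a majority.

the South site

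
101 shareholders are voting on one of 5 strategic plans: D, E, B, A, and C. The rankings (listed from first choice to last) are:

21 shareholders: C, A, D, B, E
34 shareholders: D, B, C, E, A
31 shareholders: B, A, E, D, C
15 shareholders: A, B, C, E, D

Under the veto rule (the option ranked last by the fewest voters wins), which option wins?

B

Last-place votes: D 15, E 21, B 0, A 34, C 31.
B is ranked last by the fewest voters, so B wins.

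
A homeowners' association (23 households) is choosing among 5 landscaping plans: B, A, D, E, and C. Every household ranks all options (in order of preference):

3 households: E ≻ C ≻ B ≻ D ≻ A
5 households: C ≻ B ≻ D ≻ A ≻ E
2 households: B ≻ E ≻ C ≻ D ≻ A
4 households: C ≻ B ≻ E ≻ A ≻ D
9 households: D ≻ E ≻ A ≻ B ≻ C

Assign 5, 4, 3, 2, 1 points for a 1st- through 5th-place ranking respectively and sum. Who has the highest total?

B: 3·3 + 5·4 + 2·5 + 4·4 + 9·2 = 73
A: 3·1 + 5·2 + 2·1 + 4·2 + 9·3 = 50
D: 3·2 + 5·3 + 2·2 + 4·1 + 9·5 = 74
E: 3·5 + 5·1 + 2·4 + 4·3 + 9·4 = 76
C: 3·4 + 5·5 + 2·3 + 4·5 + 9·1 = 72
E has the highest Borda score (76).

E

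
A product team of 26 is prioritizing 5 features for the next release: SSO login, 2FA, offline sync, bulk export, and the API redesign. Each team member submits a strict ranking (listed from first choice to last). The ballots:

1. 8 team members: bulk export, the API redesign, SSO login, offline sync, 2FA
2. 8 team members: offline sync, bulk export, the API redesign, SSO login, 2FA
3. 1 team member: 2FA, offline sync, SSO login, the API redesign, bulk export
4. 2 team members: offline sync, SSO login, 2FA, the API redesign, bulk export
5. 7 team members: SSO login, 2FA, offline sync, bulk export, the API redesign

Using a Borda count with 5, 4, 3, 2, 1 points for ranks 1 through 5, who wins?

SSO login: 8·3 + 8·2 + 1·3 + 2·4 + 7·5 = 86
2FA: 8·1 + 8·1 + 1·5 + 2·3 + 7·4 = 55
offline sync: 8·2 + 8·5 + 1·4 + 2·5 + 7·3 = 91
bulk export: 8·5 + 8·4 + 1·1 + 2·1 + 7·2 = 89
the API redesign: 8·4 + 8·3 + 1·2 + 2·2 + 7·1 = 69
offline sync has the highest Borda score (91).

offline sync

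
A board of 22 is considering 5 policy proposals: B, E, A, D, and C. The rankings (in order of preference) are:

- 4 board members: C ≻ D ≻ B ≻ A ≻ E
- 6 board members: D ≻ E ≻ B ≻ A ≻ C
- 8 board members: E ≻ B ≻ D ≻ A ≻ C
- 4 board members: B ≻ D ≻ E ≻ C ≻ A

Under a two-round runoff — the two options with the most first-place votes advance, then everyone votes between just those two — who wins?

D

Round 1 first-place votes: B 4, E 8, A 0, D 6, C 4.
E and D advance.
Runoff: E is preferred to D by 8 voters; D by 14.
D wins the runoff.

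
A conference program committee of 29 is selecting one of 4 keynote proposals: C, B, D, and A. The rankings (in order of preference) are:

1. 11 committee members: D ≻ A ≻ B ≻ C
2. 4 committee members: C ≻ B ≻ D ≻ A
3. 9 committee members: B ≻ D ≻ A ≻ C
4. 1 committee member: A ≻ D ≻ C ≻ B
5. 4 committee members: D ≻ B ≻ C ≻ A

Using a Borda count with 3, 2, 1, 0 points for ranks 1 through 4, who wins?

D

C: 11·0 + 4·3 + 9·0 + 1·1 + 4·1 = 17
B: 11·1 + 4·2 + 9·3 + 1·0 + 4·2 = 54
D: 11·3 + 4·1 + 9·2 + 1·2 + 4·3 = 69
A: 11·2 + 4·0 + 9·1 + 1·3 + 4·0 = 34
D has the highest Borda score (69).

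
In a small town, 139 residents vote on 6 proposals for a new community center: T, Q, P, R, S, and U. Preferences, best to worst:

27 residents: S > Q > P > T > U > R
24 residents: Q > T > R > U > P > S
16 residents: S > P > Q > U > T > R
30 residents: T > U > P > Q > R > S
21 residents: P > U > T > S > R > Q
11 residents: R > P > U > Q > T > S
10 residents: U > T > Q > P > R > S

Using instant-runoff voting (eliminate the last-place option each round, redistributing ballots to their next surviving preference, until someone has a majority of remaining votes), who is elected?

Round 1: T 30, Q 24, P 21, R 11, S 43, U 10. Eliminate U.
Round 2: T 40, Q 24, P 21, R 11, S 43. Eliminate R.
Round 3: T 40, Q 24, P 32, S 43. Eliminate Q.
Round 4: T 64, P 32, S 43. Eliminate P.
Round 5: T 96, S 43. T has a majority.

T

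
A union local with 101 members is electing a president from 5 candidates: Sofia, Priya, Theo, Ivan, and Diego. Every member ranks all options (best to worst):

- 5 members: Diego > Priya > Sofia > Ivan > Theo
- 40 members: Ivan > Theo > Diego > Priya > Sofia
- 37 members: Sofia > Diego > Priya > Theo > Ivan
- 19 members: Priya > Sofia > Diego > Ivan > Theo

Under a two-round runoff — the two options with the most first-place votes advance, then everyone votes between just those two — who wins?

Sofia

Round 1 first-place votes: Sofia 37, Priya 19, Theo 0, Ivan 40, Diego 5.
Ivan and Sofia advance.
Runoff: Ivan is preferred to Sofia by 40 voters; Sofia by 61.
Sofia wins the runoff.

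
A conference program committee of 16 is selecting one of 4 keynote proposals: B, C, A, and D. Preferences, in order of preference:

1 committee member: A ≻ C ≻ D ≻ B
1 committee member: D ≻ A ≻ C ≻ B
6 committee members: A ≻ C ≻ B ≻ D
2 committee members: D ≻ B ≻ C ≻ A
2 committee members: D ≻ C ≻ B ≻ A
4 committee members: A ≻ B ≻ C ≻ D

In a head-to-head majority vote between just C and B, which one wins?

Voters preferring C to B: 10; preferring B to C: 6.
C wins the head-to-head.

C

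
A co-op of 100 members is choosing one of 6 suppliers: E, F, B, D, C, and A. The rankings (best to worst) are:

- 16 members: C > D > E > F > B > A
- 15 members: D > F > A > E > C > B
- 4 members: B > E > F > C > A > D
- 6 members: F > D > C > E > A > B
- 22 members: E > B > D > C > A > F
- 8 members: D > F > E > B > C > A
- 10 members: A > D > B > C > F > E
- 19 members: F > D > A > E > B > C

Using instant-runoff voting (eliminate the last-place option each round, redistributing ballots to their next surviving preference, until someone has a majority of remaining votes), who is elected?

Round 1: E 22, F 25, B 4, D 23, C 16, A 10. Eliminate B.
Round 2: E 26, F 25, D 23, C 16, A 10. Eliminate A.
Round 3: E 26, F 25, D 33, C 16. Eliminate C.
Round 4: E 26, F 25, D 49. Eliminate F.
Round 5: E 26, D 74. D has a majority.

D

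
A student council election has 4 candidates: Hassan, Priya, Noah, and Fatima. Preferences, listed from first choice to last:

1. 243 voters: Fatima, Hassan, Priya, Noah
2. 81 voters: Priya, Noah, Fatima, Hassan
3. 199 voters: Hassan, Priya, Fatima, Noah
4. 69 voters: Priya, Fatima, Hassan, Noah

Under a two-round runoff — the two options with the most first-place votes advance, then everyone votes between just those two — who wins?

Fatima

Round 1 first-place votes: Hassan 199, Priya 150, Noah 0, Fatima 243.
Fatima and Hassan advance.
Runoff: Fatima is preferred to Hassan by 393 voters; Hassan by 199.
Fatima wins the runoff.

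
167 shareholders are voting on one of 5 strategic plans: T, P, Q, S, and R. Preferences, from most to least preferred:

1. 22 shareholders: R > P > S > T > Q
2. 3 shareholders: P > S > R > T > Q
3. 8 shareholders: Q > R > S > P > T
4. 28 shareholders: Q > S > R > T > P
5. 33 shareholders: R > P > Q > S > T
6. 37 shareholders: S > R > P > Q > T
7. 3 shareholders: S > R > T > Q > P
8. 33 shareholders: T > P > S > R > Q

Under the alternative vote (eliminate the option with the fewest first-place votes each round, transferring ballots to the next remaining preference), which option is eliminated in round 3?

Q

Round 1: T 33, P 3, Q 36, S 40, R 55. Eliminate P.
Round 2: T 33, Q 36, S 43, R 55. Eliminate T.
Round 3: Q 36, S 76, R 55. Eliminate Q.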